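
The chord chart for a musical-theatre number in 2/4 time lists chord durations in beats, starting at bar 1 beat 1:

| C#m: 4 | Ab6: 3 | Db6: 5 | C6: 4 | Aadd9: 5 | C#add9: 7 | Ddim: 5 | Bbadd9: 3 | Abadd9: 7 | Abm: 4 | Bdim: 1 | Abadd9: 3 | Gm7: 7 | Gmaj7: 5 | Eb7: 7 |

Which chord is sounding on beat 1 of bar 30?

Beat 1 of bar 30 is beat (30−1)×2 + 1 = 59 overall.
Running totals: C#m ends at 4, Ab6 ends at 7, Db6 ends at 12, C6 ends at 16, Aadd9 ends at 21, C#add9 ends at 28, Ddim ends at 33, Bbadd9 ends at 36, Abadd9 ends at 43, Abm ends at 47, Bdim ends at 48, Abadd9 ends at 51, Gm7 ends at 58, Gmaj7 ends at 63.
Beat 59 falls within Gmaj7.

Gmaj7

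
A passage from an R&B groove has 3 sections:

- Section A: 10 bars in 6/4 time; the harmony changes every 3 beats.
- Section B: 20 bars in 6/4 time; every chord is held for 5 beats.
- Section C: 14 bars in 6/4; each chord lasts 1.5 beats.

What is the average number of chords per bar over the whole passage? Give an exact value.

A: 10 × 6 = 60 beats ÷ 3 = 20 chords.
B: 20 × 6 = 120 beats ÷ 5 = 24 chords.
C: 14 × 6 = 84 beats ÷ 1.5 = 56 chords.
Overall: 100 chords over 44 bars → 100/44 = 25/11 chords per bar.

25/11 chords per bar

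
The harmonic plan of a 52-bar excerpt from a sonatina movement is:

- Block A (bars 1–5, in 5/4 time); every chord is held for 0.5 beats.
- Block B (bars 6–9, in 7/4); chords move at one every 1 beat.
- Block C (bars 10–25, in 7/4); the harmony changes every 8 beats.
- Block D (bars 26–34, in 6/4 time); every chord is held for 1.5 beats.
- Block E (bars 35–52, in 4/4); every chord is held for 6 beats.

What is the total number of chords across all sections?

A has 25 beats and chords last 0.5 each, so 50 chords.
B has 28 beats and chords last 1 each, so 28 chords.
C has 112 beats and chords last 8 each, so 14 chords.
D has 54 beats and chords last 1.5 each, so 36 chords.
E has 72 beats and chords last 6 each, so 12 chords.
Total: 50 + 28 + 14 + 36 + 12 = 140.

140 chords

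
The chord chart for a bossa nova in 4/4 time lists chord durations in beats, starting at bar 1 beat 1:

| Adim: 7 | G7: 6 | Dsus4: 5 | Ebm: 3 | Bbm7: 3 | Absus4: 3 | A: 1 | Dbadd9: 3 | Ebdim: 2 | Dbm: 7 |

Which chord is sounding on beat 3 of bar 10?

Beat 3 of bar 10 is beat (10−1)×4 + 3 = 39 overall.
Running totals: Adim ends at 7, G7 ends at 13, Dsus4 ends at 18, Ebm ends at 21, Bbm7 ends at 24, Absus4 ends at 27, A ends at 28, Dbadd9 ends at 31, Ebdim ends at 33, Dbm ends at 40.
Beat 39 falls within Dbm.

Dbm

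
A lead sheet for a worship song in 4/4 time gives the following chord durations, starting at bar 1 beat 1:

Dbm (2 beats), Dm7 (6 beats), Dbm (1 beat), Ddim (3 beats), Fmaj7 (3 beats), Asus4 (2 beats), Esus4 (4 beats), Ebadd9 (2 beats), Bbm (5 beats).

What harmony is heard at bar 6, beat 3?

Beat 3 of bar 6 is beat (6−1)×4 + 3 = 23 overall.
Running totals: Dbm ends at 2, Dm7 ends at 8, Dbm ends at 9, Ddim ends at 12, Fmaj7 ends at 15, Asus4 ends at 17, Esus4 ends at 21, Ebadd9 ends at 23.
Beat 23 falls within Ebadd9.

Ebadd9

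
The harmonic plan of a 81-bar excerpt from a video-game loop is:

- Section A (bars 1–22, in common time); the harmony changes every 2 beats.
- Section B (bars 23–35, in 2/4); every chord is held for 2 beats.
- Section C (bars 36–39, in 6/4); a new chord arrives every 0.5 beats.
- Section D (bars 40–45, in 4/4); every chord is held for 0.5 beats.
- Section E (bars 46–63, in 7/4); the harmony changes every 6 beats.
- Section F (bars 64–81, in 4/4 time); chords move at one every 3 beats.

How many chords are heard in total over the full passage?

198 chords

A has 88 beats and chords last 2 each, so 44 chords.
B has 26 beats and chords last 2 each, so 13 chords.
C has 24 beats and chords last 0.5 each, so 48 chords.
D has 24 beats and chords last 0.5 each, so 48 chords.
E has 126 beats and chords last 6 each, so 21 chords.
F has 72 beats and chords last 3 each, so 24 chords.
Total: 44 + 13 + 48 + 48 + 21 + 24 = 198.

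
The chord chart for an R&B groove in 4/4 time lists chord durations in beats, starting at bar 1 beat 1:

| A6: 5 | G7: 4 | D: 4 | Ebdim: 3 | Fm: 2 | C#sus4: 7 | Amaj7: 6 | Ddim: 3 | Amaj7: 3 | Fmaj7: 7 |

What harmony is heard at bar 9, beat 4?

Amaj7

Beat 4 of bar 9 is beat (9−1)×4 + 4 = 36 overall.
Running totals: A6 ends at 5, G7 ends at 9, D ends at 13, Ebdim ends at 16, Fm ends at 18, C#sus4 ends at 25, Amaj7 ends at 31, Ddim ends at 34, Amaj7 ends at 37.
Beat 36 falls within Amaj7.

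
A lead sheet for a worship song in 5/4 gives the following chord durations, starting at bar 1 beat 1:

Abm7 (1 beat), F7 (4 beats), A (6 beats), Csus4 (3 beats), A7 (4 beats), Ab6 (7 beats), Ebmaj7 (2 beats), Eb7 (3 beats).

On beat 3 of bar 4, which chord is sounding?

Beat 3 of bar 4 is beat (4−1)×5 + 3 = 18 overall.
Running totals: Abm7 ends at 1, F7 ends at 5, A ends at 11, Csus4 ends at 14, A7 ends at 18.
Beat 18 falls within A7.

A7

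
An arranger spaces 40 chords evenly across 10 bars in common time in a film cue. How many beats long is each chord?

10 bars × 4 beats/bar = 40 beats total.
40 beats ÷ 40 chords = 1 beats per chord.
(That is a quarter note.)

1 beat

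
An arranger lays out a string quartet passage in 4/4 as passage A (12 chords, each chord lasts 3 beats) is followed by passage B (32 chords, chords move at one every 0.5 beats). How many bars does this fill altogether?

13 bars

A: 12 × 3 = 36 beats = 9 bars.
B: 32 × 0.5 = 16 beats = 4 bars.
Total: 9 + 4 = 13 bars.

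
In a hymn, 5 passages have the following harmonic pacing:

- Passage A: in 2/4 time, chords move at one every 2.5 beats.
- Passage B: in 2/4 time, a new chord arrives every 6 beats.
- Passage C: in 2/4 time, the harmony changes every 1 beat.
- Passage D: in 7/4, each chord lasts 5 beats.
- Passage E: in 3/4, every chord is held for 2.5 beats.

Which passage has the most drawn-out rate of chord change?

Passage B

A: each chord is 2.5 beats in 2/4, so 0.8 per bar.
B: each chord is 6 beats in 2/4, so 1/3 per bar.
C: each chord is 1 beat in 2/4, so 2 per bar.
D: each chord is 5 beats in 7/4, so 1.4 per bar.
E: each chord is 2.5 beats in 3/4, so 1.2 per bar.
Slowest is B at 1/3 chords/bar.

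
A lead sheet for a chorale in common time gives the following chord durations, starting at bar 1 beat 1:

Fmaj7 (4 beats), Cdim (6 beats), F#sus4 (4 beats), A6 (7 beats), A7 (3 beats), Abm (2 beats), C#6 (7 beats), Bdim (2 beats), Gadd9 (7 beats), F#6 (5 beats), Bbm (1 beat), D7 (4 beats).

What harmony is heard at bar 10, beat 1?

Gadd9

Beat 1 of bar 10 is beat (10−1)×4 + 1 = 37 overall.
Running totals: Fmaj7 ends at 4, Cdim ends at 10, F#sus4 ends at 14, A6 ends at 21, A7 ends at 24, Abm ends at 26, C#6 ends at 33, Bdim ends at 35, Gadd9 ends at 42.
Beat 37 falls within Gadd9.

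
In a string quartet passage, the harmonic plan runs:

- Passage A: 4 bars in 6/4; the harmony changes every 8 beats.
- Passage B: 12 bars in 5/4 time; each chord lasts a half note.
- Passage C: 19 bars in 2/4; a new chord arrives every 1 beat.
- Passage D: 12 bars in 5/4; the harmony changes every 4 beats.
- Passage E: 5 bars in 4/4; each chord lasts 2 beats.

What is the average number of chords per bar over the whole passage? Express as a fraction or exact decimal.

A: 4 bars of 6 beats is 24 beats; at 8 beats each that's 3 chords.
B: 12 bars of 5 beats is 60 beats; at 2 beats each that's 30 chords.
C: 19 bars of 2 beats is 38 beats; at 1 beat each that's 38 chords.
D: 12 bars of 5 beats is 60 beats; at 4 beats each that's 15 chords.
E: 5 bars of 4 beats is 20 beats; at 2 beats each that's 10 chords.
Overall: 96 chords over 52 bars → 96/52 = 24/13 chords per bar.

24/13 chords per bar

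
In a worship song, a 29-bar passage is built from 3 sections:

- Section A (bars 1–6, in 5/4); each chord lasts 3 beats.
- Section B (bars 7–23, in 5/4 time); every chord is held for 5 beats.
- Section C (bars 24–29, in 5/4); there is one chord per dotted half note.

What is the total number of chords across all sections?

A has 30 beats and chords last 3 each, so 10 chords.
B has 85 beats and chords last 5 each, so 17 chords.
C has 30 beats and chords last 3 each, so 10 chords.
Total: 10 + 17 + 10 = 37.

37 chords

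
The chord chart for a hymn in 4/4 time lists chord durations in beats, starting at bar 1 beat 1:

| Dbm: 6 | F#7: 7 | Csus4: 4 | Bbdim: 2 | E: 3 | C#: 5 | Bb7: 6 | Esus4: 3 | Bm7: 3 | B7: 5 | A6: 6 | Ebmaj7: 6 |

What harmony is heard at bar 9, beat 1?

Bb7

Beat 1 of bar 9 is beat (9−1)×4 + 1 = 33 overall.
Running totals: Dbm ends at 6, F#7 ends at 13, Csus4 ends at 17, Bbdim ends at 19, E ends at 22, C# ends at 27, Bb7 ends at 33.
Beat 33 falls within Bb7.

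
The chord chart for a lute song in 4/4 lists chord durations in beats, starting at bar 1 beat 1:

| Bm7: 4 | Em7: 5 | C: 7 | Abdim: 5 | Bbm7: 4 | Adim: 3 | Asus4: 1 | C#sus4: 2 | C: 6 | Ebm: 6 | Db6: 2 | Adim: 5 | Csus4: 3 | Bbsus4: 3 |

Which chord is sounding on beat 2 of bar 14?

Bbsus4

Beat 2 of bar 14 is beat (14−1)×4 + 2 = 54 overall.
Running totals: Bm7 ends at 4, Em7 ends at 9, C ends at 16, Abdim ends at 21, Bbm7 ends at 25, Adim ends at 28, Asus4 ends at 29, C#sus4 ends at 31, C ends at 37, Ebm ends at 43, Db6 ends at 45, Adim ends at 50, Csus4 ends at 53, Bbsus4 ends at 56.
Beat 54 falls within Bbsus4.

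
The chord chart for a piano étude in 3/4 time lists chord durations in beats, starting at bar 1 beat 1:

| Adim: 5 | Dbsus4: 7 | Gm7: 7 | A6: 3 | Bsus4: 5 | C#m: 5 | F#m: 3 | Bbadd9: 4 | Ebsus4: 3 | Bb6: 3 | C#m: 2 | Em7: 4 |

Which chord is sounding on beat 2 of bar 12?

F#m

Beat 2 of bar 12 is beat (12−1)×3 + 2 = 35 overall.
Running totals: Adim ends at 5, Dbsus4 ends at 12, Gm7 ends at 19, A6 ends at 22, Bsus4 ends at 27, C#m ends at 32, F#m ends at 35.
Beat 35 falls within F#m.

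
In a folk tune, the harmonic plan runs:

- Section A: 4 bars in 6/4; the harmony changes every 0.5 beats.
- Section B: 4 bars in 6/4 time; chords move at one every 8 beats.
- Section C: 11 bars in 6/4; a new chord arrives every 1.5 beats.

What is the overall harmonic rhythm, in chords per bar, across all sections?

5 chords per bar

A: 4 bars of 6 beats is 24 beats; at 0.5 beats each that's 48 chords.
B: 4 bars of 6 beats is 24 beats; at 8 beats each that's 3 chords.
C: 11 bars of 6 beats is 66 beats; at 1.5 beats each that's 44 chords.
Overall: 95 chords over 19 bars → 95/19 = 5 chords per bar.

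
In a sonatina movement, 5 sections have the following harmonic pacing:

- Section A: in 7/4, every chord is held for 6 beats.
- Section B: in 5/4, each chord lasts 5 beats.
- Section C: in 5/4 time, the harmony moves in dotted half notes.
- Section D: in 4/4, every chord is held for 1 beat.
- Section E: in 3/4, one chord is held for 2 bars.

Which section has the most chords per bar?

Section D

A: 7 beats/bar ÷ 6 beats/chord = 7/6 chords/bar.
B: 5 beats/bar ÷ 5 beats/chord = 1 chord/bar.
C: 5 beats/bar ÷ 3 beats/chord = 5/3 chords/bar.
D: 4 beats/bar ÷ 1 beat/chord = 4 chords/bar.
E: 3 beats/bar ÷ 6 beats/chord = 0.5 chords/bar.
Fastest is D at 4 chords/bar.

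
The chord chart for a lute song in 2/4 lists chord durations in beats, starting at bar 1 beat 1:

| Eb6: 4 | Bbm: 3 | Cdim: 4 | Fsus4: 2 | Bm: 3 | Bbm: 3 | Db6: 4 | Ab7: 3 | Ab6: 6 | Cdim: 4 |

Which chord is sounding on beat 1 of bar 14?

Beat 1 of bar 14 is beat (14−1)×2 + 1 = 27 overall.
Running totals: Eb6 ends at 4, Bbm ends at 7, Cdim ends at 11, Fsus4 ends at 13, Bm ends at 16, Bbm ends at 19, Db6 ends at 23, Ab7 ends at 26, Ab6 ends at 32.
Beat 27 falls within Ab6.

Ab6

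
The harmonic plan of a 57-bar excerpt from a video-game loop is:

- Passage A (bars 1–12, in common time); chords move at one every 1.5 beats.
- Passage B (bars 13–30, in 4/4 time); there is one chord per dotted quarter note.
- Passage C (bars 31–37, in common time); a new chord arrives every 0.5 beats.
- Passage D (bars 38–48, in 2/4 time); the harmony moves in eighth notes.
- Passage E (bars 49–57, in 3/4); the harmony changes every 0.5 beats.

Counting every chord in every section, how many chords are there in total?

A has 48 beats and chords last 1.5 each, so 32 chords.
B has 72 beats and chords last 1.5 each, so 48 chords.
C has 28 beats and chords last 0.5 each, so 56 chords.
D has 22 beats and chords last 0.5 each, so 44 chords.
E has 27 beats and chords last 0.5 each, so 54 chords.
Total: 32 + 48 + 56 + 44 + 54 = 234.

234 chords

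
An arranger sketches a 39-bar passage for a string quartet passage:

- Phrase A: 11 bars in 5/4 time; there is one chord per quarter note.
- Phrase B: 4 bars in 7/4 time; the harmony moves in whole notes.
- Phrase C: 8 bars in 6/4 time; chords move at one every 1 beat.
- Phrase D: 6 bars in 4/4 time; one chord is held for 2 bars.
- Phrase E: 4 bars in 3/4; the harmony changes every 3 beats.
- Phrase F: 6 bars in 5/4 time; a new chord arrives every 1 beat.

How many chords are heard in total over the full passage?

147 chords

A: 11 bars × 5 beats = 55 beats; 1 beat/chord → 55 chords.
B: 4 bars × 7 beats = 28 beats; 4 beats/chord → 7 chords.
C: 8 bars × 6 beats = 48 beats; 1 beat/chord → 48 chords.
D: 6 bars × 4 beats = 24 beats; 8 beats/chord → 3 chords.
E: 4 bars × 3 beats = 12 beats; 3 beats/chord → 4 chords.
F: 6 bars × 5 beats = 30 beats; 1 beat/chord → 30 chords.
Total: 55 + 7 + 48 + 3 + 4 + 30 = 147.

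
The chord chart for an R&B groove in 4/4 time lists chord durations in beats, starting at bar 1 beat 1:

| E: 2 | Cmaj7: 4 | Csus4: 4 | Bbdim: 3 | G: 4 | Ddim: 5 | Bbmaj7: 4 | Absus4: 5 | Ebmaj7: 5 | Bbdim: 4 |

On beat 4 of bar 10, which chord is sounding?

Beat 4 of bar 10 is beat (10−1)×4 + 4 = 40 overall.
Running totals: E ends at 2, Cmaj7 ends at 6, Csus4 ends at 10, Bbdim ends at 13, G ends at 17, Ddim ends at 22, Bbmaj7 ends at 26, Absus4 ends at 31, Ebmaj7 ends at 36, Bbdim ends at 40.
Beat 40 falls within Bbdim.

Bbdim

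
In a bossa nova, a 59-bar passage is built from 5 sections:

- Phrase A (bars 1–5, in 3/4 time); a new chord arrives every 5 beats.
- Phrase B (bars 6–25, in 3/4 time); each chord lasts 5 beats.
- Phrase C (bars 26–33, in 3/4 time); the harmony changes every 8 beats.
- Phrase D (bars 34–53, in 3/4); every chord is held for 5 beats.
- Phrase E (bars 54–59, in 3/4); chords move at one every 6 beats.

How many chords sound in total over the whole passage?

33 chords

A has 15 beats and chords last 5 each, so 3 chords.
B has 60 beats and chords last 5 each, so 12 chords.
C has 24 beats and chords last 8 each, so 3 chords.
D has 60 beats and chords last 5 each, so 12 chords.
E has 18 beats and chords last 6 each, so 3 chords.
Total: 3 + 12 + 3 + 12 + 3 = 33.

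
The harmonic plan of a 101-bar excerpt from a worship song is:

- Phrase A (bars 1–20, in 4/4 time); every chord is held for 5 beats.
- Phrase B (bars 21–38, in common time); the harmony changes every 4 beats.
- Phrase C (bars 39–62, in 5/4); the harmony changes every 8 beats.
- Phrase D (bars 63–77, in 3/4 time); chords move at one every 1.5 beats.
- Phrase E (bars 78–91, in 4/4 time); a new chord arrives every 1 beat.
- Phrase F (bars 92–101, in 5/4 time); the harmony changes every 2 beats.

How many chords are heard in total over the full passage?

A has 80 beats and chords last 5 each, so 16 chords.
B has 72 beats and chords last 4 each, so 18 chords.
C has 120 beats and chords last 8 each, so 15 chords.
D has 45 beats and chords last 1.5 each, so 30 chords.
E has 56 beats and chords last 1 each, so 56 chords.
F has 50 beats and chords last 2 each, so 25 chords.
Total: 16 + 18 + 15 + 30 + 56 + 25 = 160.

160 chords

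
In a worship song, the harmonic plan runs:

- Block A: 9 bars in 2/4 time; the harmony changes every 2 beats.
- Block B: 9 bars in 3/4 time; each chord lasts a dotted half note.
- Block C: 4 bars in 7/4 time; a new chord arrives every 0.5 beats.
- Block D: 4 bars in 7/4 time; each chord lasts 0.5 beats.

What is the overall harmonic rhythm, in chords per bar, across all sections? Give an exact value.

A: 9 bars of 2 beats is 18 beats; at 2 beats each that's 9 chords.
B: 9 bars of 3 beats is 27 beats; at 3 beats each that's 9 chords.
C: 4 bars of 7 beats is 28 beats; at 0.5 beats each that's 56 chords.
D: 4 bars of 7 beats is 28 beats; at 0.5 beats each that's 56 chords.
Overall: 130 chords over 26 bars → 130/26 = 5 chords per bar.

5 chords per bar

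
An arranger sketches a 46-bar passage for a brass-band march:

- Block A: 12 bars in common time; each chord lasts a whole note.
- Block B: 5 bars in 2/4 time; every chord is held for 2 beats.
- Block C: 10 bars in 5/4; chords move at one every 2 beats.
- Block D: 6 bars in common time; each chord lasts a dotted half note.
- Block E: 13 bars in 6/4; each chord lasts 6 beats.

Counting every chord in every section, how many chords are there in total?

A: 12·4 = 48 beats, 48/4 = 12 chords.
B: 5·2 = 10 beats, 10/2 = 5 chords.
C: 10·5 = 50 beats, 50/2 = 25 chords.
D: 6·4 = 24 beats, 24/3 = 8 chords.
E: 13·6 = 78 beats, 78/6 = 13 chords.
Total: 12 + 5 + 25 + 8 + 13 = 63.

63 chords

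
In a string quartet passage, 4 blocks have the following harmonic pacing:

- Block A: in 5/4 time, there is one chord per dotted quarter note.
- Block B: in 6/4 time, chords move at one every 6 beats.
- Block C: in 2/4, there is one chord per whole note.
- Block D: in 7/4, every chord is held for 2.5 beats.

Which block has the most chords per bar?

A: each chord is 1.5 beats in 5/4, so 10/3 per bar.
B: each chord is 6 beats in 6/4, so 1 per bar.
C: each chord is 4 beats in 2/4, so 0.5 per bar.
D: each chord is 2.5 beats in 7/4, so 2.8 per bar.
Fastest is A at 10/3 chords/bar.

Block A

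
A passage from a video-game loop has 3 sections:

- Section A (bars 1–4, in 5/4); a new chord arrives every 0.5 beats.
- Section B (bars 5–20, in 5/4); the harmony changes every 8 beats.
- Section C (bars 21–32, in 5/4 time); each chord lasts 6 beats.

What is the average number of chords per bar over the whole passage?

A: 4 × 5 = 20 beats ÷ 0.5 = 40 chords.
B: 16 × 5 = 80 beats ÷ 8 = 10 chords.
C: 12 × 5 = 60 beats ÷ 6 = 10 chords.
Overall: 60 chords over 32 bars → 60/32 = 1.875 chords per bar.

1.875 chords per bar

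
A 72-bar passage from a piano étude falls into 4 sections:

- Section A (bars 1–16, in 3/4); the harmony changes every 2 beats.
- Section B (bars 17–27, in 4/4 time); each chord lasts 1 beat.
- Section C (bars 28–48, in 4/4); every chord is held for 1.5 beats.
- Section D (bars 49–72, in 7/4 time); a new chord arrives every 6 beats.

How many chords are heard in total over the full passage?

152 chords

A: 16 bars × 3 beats = 48 beats; 2 beats/chord → 24 chords.
B: 11 bars × 4 beats = 44 beats; 1 beat/chord → 44 chords.
C: 21 bars × 4 beats = 84 beats; 1.5 beats/chord → 56 chords.
D: 24 bars × 7 beats = 168 beats; 6 beats/chord → 28 chords.
Total: 24 + 44 + 56 + 28 = 152.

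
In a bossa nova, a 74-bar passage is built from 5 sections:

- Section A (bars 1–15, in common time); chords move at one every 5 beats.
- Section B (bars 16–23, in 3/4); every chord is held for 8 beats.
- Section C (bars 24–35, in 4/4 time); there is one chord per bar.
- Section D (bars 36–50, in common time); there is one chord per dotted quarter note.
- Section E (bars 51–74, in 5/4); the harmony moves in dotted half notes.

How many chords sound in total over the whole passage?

A: 15·4 = 60 beats, 60/5 = 12 chords.
B: 8·3 = 24 beats, 24/8 = 3 chords.
C: 12·4 = 48 beats, 48/4 = 12 chords.
D: 15·4 = 60 beats, 60/1.5 = 40 chords.
E: 24·5 = 120 beats, 120/3 = 40 chords.
Total: 12 + 3 + 12 + 40 + 40 = 107.

107 chords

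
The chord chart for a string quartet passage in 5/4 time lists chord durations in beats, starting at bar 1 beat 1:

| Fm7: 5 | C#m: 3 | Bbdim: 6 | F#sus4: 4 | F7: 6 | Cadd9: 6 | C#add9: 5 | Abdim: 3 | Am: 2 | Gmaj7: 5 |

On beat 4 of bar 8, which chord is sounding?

Beat 4 of bar 8 is beat (8−1)×5 + 4 = 39 overall.
Running totals: Fm7 ends at 5, C#m ends at 8, Bbdim ends at 14, F#sus4 ends at 18, F7 ends at 24, Cadd9 ends at 30, C#add9 ends at 35, Abdim ends at 38, Am ends at 40.
Beat 39 falls within Am.

Am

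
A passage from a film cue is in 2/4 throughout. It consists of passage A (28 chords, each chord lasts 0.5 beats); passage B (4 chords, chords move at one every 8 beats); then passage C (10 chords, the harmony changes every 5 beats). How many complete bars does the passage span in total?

A: 28 × 0.5 = 14 beats = 7 bars.
B: 4 × 8 = 32 beats = 16 bars.
C: 10 × 5 = 50 beats = 25 bars.
Total: 7 + 16 + 25 = 48 bars.

48 bars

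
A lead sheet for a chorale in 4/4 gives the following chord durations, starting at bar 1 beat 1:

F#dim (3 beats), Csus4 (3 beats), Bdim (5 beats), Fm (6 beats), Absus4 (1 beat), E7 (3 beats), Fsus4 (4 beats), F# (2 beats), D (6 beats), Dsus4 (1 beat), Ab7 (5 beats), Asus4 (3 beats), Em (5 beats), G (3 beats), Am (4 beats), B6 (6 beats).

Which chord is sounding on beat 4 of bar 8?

D

Beat 4 of bar 8 is beat (8−1)×4 + 4 = 32 overall.
Running totals: F#dim ends at 3, Csus4 ends at 6, Bdim ends at 11, Fm ends at 17, Absus4 ends at 18, E7 ends at 21, Fsus4 ends at 25, F# ends at 27, D ends at 33.
Beat 32 falls within D.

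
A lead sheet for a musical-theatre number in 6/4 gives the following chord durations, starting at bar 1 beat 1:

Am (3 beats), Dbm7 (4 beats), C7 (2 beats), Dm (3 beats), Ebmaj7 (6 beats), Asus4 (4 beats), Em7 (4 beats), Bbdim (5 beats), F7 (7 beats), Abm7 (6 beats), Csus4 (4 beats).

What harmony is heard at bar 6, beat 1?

Bbdim

Beat 1 of bar 6 is beat (6−1)×6 + 1 = 31 overall.
Running totals: Am ends at 3, Dbm7 ends at 7, C7 ends at 9, Dm ends at 12, Ebmaj7 ends at 18, Asus4 ends at 22, Em7 ends at 26, Bbdim ends at 31.
Beat 31 falls within Bbdim.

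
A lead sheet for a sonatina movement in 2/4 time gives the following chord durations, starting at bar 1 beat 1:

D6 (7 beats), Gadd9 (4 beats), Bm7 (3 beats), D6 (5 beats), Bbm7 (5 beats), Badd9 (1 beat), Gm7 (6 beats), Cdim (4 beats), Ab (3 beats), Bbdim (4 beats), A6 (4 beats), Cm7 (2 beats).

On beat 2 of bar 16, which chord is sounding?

Cdim

Beat 2 of bar 16 is beat (16−1)×2 + 2 = 32 overall.
Running totals: D6 ends at 7, Gadd9 ends at 11, Bm7 ends at 14, D6 ends at 19, Bbm7 ends at 24, Badd9 ends at 25, Gm7 ends at 31, Cdim ends at 35.
Beat 32 falls within Cdim.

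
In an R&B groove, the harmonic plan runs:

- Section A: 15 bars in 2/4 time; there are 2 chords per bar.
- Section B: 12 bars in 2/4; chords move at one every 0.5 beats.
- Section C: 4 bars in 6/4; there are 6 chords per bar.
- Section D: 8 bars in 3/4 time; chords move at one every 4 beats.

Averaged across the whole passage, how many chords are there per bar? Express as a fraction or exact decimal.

36/13 chords per bar

A: 15 × 2 = 30 beats ÷ 1 = 30 chords.
B: 12 × 2 = 24 beats ÷ 0.5 = 48 chords.
C: 4 × 6 = 24 beats ÷ 1 = 24 chords.
D: 8 × 3 = 24 beats ÷ 4 = 6 chords.
Overall: 108 chords over 39 bars → 108/39 = 36/13 chords per bar.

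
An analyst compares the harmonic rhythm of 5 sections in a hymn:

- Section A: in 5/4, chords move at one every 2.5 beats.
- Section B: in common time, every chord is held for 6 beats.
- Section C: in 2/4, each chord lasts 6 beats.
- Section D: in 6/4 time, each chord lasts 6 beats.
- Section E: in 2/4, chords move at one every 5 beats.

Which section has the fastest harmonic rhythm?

A: 5 beats/bar ÷ 2.5 beats/chord = 2 chords/bar.
B: 4 beats/bar ÷ 6 beats/chord = 2/3 chords/bar.
C: 2 beats/bar ÷ 6 beats/chord = 1/3 chords/bar.
D: 6 beats/bar ÷ 6 beats/chord = 1 chord/bar.
E: 2 beats/bar ÷ 5 beats/chord = 0.4 chords/bar.
Fastest is A at 2 chords/bar.

Section A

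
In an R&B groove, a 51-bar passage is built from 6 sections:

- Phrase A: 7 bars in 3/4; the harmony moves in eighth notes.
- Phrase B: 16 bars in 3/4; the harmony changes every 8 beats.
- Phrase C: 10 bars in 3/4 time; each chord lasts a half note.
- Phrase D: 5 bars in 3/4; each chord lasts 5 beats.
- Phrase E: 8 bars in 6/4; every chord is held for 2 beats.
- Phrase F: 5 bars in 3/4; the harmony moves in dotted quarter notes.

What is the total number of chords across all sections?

100 chords

A: 7·3 = 21 beats, 21/0.5 = 42 chords.
B: 16·3 = 48 beats, 48/8 = 6 chords.
C: 10·3 = 30 beats, 30/2 = 15 chords.
D: 5·3 = 15 beats, 15/5 = 3 chords.
E: 8·6 = 48 beats, 48/2 = 24 chords.
F: 5·3 = 15 beats, 15/1.5 = 10 chords.
Total: 42 + 6 + 15 + 3 + 24 + 10 = 100.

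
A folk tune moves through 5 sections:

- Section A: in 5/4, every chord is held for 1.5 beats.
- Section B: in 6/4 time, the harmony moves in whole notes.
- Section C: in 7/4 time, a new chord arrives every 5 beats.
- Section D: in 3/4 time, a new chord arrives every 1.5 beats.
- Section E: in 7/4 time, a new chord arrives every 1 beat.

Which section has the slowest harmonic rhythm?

A: 5 beats/bar ÷ 1.5 beats/chord = 10/3 chords/bar.
B: 6 beats/bar ÷ 4 beats/chord = 1.5 chords/bar.
C: 7 beats/bar ÷ 5 beats/chord = 1.4 chords/bar.
D: 3 beats/bar ÷ 1.5 beats/chord = 2 chords/bar.
E: 7 beats/bar ÷ 1 beat/chord = 7 chords/bar.
Slowest is C at 1.4 chords/bar.

Section C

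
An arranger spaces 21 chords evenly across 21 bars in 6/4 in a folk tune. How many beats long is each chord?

21 bars × 6 beats/bar = 126 beats total.
126 beats ÷ 21 chords = 6 beats per chord.

6 beats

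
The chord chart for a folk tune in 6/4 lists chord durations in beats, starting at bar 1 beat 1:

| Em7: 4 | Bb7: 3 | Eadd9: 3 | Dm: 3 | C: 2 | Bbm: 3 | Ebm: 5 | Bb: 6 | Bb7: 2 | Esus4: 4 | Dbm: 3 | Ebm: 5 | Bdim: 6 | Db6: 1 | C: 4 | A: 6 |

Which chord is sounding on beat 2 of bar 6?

Esus4

Beat 2 of bar 6 is beat (6−1)×6 + 2 = 32 overall.
Running totals: Em7 ends at 4, Bb7 ends at 7, Eadd9 ends at 10, Dm ends at 13, C ends at 15, Bbm ends at 18, Ebm ends at 23, Bb ends at 29, Bb7 ends at 31, Esus4 ends at 35.
Beat 32 falls within Esus4.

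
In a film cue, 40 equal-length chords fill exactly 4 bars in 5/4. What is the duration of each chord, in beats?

4 bars × 5 beats/bar = 20 beats total.
20 beats ÷ 40 chords = 0.5 beats per chord.
(That is an eighth note.)

0.5 beats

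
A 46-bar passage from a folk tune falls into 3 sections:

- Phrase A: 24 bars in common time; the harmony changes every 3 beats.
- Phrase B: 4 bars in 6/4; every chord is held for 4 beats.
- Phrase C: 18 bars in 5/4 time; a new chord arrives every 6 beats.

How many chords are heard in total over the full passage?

A has 96 beats and chords last 3 each, so 32 chords.
B has 24 beats and chords last 4 each, so 6 chords.
C has 90 beats and chords last 6 each, so 15 chords.
Total: 32 + 6 + 15 = 53.

53 chords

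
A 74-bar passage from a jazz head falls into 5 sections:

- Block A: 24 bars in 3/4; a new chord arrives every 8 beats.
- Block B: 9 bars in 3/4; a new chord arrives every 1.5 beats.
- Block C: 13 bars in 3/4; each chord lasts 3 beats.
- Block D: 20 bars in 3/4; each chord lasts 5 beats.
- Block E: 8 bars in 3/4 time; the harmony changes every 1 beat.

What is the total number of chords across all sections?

A has 72 beats and chords last 8 each, so 9 chords.
B has 27 beats and chords last 1.5 each, so 18 chords.
C has 39 beats and chords last 3 each, so 13 chords.
D has 60 beats and chords last 5 each, so 12 chords.
E has 24 beats and chords last 1 each, so 24 chords.
Total: 9 + 18 + 13 + 12 + 24 = 76.

76 chords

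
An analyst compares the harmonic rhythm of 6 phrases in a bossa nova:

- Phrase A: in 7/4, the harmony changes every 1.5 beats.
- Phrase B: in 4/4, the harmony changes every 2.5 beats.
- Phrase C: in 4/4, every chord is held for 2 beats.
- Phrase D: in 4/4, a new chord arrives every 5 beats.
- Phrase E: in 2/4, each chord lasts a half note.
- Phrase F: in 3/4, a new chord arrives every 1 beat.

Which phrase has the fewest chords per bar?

A: 7 beats/bar ÷ 1.5 beats/chord = 14/3 chords/bar.
B: 4 beats/bar ÷ 2.5 beats/chord = 1.6 chords/bar.
C: 4 beats/bar ÷ 2 beats/chord = 2 chords/bar.
D: 4 beats/bar ÷ 5 beats/chord = 0.8 chords/bar.
E: 2 beats/bar ÷ 2 beats/chord = 1 chord/bar.
F: 3 beats/bar ÷ 1 beat/chord = 3 chords/bar.
Slowest is D at 0.8 chords/bar.

Phrase D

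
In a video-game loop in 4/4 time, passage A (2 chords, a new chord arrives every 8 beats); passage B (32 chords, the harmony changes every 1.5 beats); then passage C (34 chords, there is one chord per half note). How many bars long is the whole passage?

A: 2 × 8 = 16 beats = 4 bars.
B: 32 × 1.5 = 48 beats = 12 bars.
C: 34 × 2 = 68 beats = 17 bars.
Total: 4 + 12 + 17 = 33 bars.

33 bars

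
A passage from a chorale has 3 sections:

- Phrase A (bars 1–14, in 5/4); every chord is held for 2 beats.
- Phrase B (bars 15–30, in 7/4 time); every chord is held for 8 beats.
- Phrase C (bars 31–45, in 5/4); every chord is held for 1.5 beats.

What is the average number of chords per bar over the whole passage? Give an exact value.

A: 14 bars of 5 beats is 70 beats; at 2 beats each that's 35 chords.
B: 16 bars of 7 beats is 112 beats; at 8 beats each that's 14 chords.
C: 15 bars of 5 beats is 75 beats; at 1.5 beats each that's 50 chords.
Overall: 99 chords over 45 bars → 99/45 = 2.2 chords per bar.

2.2 chords per bar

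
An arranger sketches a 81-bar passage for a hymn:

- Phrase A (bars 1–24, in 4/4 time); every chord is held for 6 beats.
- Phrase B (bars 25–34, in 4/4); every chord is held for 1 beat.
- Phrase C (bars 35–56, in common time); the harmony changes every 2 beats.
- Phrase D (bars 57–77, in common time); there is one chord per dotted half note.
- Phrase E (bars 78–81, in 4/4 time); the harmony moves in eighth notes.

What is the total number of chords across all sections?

A: 24 bars × 4 beats = 96 beats; 6 beats/chord → 16 chords.
B: 10 bars × 4 beats = 40 beats; 1 beat/chord → 40 chords.
C: 22 bars × 4 beats = 88 beats; 2 beats/chord → 44 chords.
D: 21 bars × 4 beats = 84 beats; 3 beats/chord → 28 chords.
E: 4 bars × 4 beats = 16 beats; 0.5 beats/chord → 32 chords.
Total: 16 + 40 + 44 + 28 + 32 = 160.

160 chords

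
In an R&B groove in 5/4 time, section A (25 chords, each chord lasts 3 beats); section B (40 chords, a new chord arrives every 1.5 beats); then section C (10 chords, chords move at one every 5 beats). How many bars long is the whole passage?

37 bars

A: 25 × 3 = 75 beats = 15 bars.
B: 40 × 1.5 = 60 beats = 12 bars.
C: 10 × 5 = 50 beats = 10 bars.
Total: 15 + 12 + 10 = 37 bars.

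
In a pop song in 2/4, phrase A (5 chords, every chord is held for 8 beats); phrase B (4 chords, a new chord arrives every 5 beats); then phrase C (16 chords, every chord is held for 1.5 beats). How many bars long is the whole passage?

42 bars

A: 5 × 8 = 40 beats = 20 bars.
B: 4 × 5 = 20 beats = 10 bars.
C: 16 × 1.5 = 24 beats = 12 bars.
Total: 20 + 10 + 12 = 42 bars.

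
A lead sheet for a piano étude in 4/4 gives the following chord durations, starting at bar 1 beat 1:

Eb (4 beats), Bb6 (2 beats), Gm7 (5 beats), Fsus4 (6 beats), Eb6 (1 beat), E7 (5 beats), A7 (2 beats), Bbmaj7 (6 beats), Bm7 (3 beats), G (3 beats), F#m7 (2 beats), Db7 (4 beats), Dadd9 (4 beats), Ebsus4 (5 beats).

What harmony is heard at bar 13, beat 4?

Ebsus4

Beat 4 of bar 13 is beat (13−1)×4 + 4 = 52 overall.
Running totals: Eb ends at 4, Bb6 ends at 6, Gm7 ends at 11, Fsus4 ends at 17, Eb6 ends at 18, E7 ends at 23, A7 ends at 25, Bbmaj7 ends at 31, Bm7 ends at 34, G ends at 37, F#m7 ends at 39, Db7 ends at 43, Dadd9 ends at 47, Ebsus4 ends at 52.
Beat 52 falls within Ebsus4.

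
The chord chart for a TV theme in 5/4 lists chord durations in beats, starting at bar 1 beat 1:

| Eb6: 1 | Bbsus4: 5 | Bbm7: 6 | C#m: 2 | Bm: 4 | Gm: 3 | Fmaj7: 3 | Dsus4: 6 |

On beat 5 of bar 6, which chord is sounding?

Dsus4

Beat 5 of bar 6 is beat (6−1)×5 + 5 = 30 overall.
Running totals: Eb6 ends at 1, Bbsus4 ends at 6, Bbm7 ends at 12, C#m ends at 14, Bm ends at 18, Gm ends at 21, Fmaj7 ends at 24, Dsus4 ends at 30.
Beat 30 falls within Dsus4.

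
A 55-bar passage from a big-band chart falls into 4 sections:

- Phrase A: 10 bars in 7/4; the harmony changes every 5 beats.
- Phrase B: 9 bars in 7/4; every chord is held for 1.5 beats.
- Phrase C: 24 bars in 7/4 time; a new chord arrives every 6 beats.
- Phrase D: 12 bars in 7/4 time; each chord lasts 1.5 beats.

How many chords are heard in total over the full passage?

140 chords

A: 10 bars × 7 beats = 70 beats; 5 beats/chord → 14 chords.
B: 9 bars × 7 beats = 63 beats; 1.5 beats/chord → 42 chords.
C: 24 bars × 7 beats = 168 beats; 6 beats/chord → 28 chords.
D: 12 bars × 7 beats = 84 beats; 1.5 beats/chord → 56 chords.
Total: 14 + 42 + 28 + 56 = 140.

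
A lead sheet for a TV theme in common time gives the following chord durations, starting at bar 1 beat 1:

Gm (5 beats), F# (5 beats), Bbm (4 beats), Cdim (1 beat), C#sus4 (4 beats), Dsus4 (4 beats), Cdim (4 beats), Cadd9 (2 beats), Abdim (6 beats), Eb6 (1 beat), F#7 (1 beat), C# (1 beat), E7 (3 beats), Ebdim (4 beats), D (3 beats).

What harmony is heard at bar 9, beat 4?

Beat 4 of bar 9 is beat (9−1)×4 + 4 = 36 overall.
Running totals: Gm ends at 5, F# ends at 10, Bbm ends at 14, Cdim ends at 15, C#sus4 ends at 19, Dsus4 ends at 23, Cdim ends at 27, Cadd9 ends at 29, Abdim ends at 35, Eb6 ends at 36.
Beat 36 falls within Eb6.

Eb6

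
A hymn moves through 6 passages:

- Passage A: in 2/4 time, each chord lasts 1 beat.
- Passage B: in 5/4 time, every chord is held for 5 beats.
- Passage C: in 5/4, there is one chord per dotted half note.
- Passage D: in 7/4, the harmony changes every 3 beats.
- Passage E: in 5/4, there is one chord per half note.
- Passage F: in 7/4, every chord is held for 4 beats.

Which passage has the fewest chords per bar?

A: each chord is 1 beat in 2/4, so 2 per bar.
B: each chord is 5 beats in 5/4, so 1 per bar.
C: each chord is 3 beats in 5/4, so 5/3 per bar.
D: each chord is 3 beats in 7/4, so 7/3 per bar.
E: each chord is 2 beats in 5/4, so 2.5 per bar.
F: each chord is 4 beats in 7/4, so 1.75 per bar.
Slowest is B at 1 chords/bar.

Passage B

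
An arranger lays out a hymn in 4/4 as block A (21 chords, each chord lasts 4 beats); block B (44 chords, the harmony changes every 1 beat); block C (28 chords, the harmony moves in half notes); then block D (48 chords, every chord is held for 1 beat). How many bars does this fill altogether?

58 bars

A: 21 × 4 = 84 beats = 21 bars.
B: 44 × 1 = 44 beats = 11 bars.
C: 28 × 2 = 56 beats = 14 bars.
D: 48 × 1 = 48 beats = 12 bars.
Total: 21 + 11 + 14 + 12 = 58 bars.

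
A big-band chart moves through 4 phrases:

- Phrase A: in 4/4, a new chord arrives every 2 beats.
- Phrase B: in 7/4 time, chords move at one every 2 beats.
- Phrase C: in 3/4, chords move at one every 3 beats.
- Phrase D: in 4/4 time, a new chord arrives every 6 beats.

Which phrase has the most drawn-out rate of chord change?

Phrase D

A: 4 beats/bar ÷ 2 beats/chord = 2 chords/bar.
B: 7 beats/bar ÷ 2 beats/chord = 3.5 chords/bar.
C: 3 beats/bar ÷ 3 beats/chord = 1 chord/bar.
D: 4 beats/bar ÷ 6 beats/chord = 2/3 chords/bar.
Slowest is D at 2/3 chords/bar.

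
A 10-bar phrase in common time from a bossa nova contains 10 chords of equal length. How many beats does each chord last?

10 bars × 4 beats/bar = 40 beats total.
40 beats ÷ 10 chords = 4 beats per chord.
(That is a whole note.)

4 beats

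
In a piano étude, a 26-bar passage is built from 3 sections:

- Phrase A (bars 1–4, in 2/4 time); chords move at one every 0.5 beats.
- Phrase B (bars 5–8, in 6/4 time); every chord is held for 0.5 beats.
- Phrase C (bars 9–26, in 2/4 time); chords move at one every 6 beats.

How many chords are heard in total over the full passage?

70 chords

A: 4 bars × 2 beats = 8 beats; 0.5 beats/chord → 16 chords.
B: 4 bars × 6 beats = 24 beats; 0.5 beats/chord → 48 chords.
C: 18 bars × 2 beats = 36 beats; 6 beats/chord → 6 chords.
Total: 16 + 48 + 6 = 70.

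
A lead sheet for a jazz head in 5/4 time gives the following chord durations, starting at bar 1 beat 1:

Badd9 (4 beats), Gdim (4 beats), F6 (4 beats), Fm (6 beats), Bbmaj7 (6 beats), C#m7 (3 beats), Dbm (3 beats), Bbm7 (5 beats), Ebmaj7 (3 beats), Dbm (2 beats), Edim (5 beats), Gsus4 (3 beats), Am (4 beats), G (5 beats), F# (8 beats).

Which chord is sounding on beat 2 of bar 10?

Gsus4

Beat 2 of bar 10 is beat (10−1)×5 + 2 = 47 overall.
Running totals: Badd9 ends at 4, Gdim ends at 8, F6 ends at 12, Fm ends at 18, Bbmaj7 ends at 24, C#m7 ends at 27, Dbm ends at 30, Bbm7 ends at 35, Ebmaj7 ends at 38, Dbm ends at 40, Edim ends at 45, Gsus4 ends at 48.
Beat 47 falls within Gsus4.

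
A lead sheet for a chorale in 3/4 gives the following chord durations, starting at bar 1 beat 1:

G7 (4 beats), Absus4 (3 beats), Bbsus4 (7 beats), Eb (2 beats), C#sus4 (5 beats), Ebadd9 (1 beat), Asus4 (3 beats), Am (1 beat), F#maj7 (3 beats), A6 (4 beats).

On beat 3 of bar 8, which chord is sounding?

Asus4

Beat 3 of bar 8 is beat (8−1)×3 + 3 = 24 overall.
Running totals: G7 ends at 4, Absus4 ends at 7, Bbsus4 ends at 14, Eb ends at 16, C#sus4 ends at 21, Ebadd9 ends at 22, Asus4 ends at 25.
Beat 24 falls within Asus4.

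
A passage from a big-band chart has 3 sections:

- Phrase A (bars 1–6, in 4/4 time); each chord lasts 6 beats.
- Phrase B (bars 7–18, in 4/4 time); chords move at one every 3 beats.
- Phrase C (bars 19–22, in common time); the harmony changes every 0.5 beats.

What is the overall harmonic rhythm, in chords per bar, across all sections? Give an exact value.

26/11 chords per bar

A: 6 × 4 = 24 beats ÷ 6 = 4 chords.
B: 12 × 4 = 48 beats ÷ 3 = 16 chords.
C: 4 × 4 = 16 beats ÷ 0.5 = 32 chords.
Overall: 52 chords over 22 bars → 52/22 = 26/11 chords per bar.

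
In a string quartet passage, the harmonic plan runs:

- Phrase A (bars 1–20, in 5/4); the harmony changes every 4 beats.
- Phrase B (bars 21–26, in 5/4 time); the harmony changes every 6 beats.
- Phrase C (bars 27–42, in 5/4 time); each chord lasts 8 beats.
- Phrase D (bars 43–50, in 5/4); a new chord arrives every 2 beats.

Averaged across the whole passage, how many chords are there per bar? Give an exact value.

1.2 chords per bar

A: 20 × 5 = 100 beats ÷ 4 = 25 chords.
B: 6 × 5 = 30 beats ÷ 6 = 5 chords.
C: 16 × 5 = 80 beats ÷ 8 = 10 chords.
D: 8 × 5 = 40 beats ÷ 2 = 20 chords.
Overall: 60 chords over 50 bars → 60/50 = 1.2 chords per bar.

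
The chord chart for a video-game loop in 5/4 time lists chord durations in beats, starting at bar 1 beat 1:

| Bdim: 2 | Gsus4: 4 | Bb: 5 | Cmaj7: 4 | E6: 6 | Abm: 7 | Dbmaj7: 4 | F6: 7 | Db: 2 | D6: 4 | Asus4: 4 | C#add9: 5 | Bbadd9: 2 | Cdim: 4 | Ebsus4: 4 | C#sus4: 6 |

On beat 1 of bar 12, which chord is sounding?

Bbadd9

Beat 1 of bar 12 is beat (12−1)×5 + 1 = 56 overall.
Running totals: Bdim ends at 2, Gsus4 ends at 6, Bb ends at 11, Cmaj7 ends at 15, E6 ends at 21, Abm ends at 28, Dbmaj7 ends at 32, F6 ends at 39, Db ends at 41, D6 ends at 45, Asus4 ends at 49, C#add9 ends at 54, Bbadd9 ends at 56.
Beat 56 falls within Bbadd9.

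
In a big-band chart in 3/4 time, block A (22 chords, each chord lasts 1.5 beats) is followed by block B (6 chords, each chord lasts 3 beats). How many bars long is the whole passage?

17 bars

A: 22 × 1.5 = 33 beats = 11 bars.
B: 6 × 3 = 18 beats = 6 bars.
Total: 11 + 6 = 17 bars.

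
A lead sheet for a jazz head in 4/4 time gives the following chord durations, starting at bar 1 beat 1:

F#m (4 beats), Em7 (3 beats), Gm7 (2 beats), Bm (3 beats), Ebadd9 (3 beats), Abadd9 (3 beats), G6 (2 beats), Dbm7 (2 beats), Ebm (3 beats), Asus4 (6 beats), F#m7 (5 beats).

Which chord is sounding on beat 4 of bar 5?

Beat 4 of bar 5 is beat (5−1)×4 + 4 = 20 overall.
Running totals: F#m ends at 4, Em7 ends at 7, Gm7 ends at 9, Bm ends at 12, Ebadd9 ends at 15, Abadd9 ends at 18, G6 ends at 20.
Beat 20 falls within G6.

G6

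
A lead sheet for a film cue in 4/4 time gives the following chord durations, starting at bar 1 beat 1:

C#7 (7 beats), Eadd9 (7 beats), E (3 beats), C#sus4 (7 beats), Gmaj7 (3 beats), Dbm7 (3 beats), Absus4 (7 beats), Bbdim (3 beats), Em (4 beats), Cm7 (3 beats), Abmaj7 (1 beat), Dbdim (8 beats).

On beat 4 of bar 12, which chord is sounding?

Beat 4 of bar 12 is beat (12−1)×4 + 4 = 48 overall.
Running totals: C#7 ends at 7, Eadd9 ends at 14, E ends at 17, C#sus4 ends at 24, Gmaj7 ends at 27, Dbm7 ends at 30, Absus4 ends at 37, Bbdim ends at 40, Em ends at 44, Cm7 ends at 47, Abmaj7 ends at 48.
Beat 48 falls within Abmaj7.

Abmaj7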